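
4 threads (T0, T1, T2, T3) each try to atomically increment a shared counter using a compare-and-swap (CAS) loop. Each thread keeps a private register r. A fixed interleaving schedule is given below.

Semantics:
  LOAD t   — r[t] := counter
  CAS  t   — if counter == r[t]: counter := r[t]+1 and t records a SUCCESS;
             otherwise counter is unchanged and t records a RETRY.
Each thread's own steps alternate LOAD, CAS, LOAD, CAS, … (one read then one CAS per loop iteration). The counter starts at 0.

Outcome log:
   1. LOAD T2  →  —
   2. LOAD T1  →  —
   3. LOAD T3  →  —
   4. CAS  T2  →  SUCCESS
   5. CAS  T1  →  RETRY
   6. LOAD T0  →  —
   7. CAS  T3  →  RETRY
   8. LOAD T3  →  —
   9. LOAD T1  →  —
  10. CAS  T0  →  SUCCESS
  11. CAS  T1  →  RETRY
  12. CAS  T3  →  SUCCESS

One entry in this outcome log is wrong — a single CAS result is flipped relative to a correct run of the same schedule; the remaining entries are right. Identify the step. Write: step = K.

Re-executing:
[1] T2.load  rd  (counter 0, T2.r 0)
[2] T1.load  rd  (counter 0, T1.r 0)
[3] T3.load  rd  (counter 0, T3.r 0)
[4] T2.cas  hit  (counter 1, T2.r 0)
[5] T1.cas  miss  (counter 1, T1.r 0)
[6] T0.load  rd  (counter 1, T0.r 1)
[7] T3.cas  miss  (counter 1, T3.r 0)
[8] T3.load  rd  (counter 1, T3.r 1)
[9] T1.load  rd  (counter 1, T1.r 1)
[10] T0.cas  hit  (counter 2, T0.r 1)
[11] T1.cas  miss  (counter 2, T1.r 1)
[12] T3.cas  miss  (counter 2, T3.r 1)
Log disagrees first at step 12.

step = 12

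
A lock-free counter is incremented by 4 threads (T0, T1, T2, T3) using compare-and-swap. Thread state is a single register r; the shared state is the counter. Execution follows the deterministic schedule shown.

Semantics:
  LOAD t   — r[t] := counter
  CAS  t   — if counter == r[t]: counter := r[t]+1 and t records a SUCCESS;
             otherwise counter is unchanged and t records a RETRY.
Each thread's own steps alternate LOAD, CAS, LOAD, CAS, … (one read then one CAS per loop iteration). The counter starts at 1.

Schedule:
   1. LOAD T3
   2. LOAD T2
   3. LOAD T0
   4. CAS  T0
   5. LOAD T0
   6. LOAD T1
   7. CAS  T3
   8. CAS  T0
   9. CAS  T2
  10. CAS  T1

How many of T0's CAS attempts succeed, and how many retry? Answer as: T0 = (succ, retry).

T0 = (2, 0)

   1) LOAD T3:  M=1  r_T3=1
   2) LOAD T2:  M=1  r_T2=1
   3) LOAD T0:  M=1  r_T0=1
   4) CAS  T0:  M=2  r_T0=1 ✓
   5) LOAD T0:  M=2  r_T0=2
   6) LOAD T1:  M=2  r_T1=2
   7) CAS  T3:  M=2  r_T3=1 ✗
   8) CAS  T0:  M=3  r_T0=2 ✓
   9) CAS  T2:  M=3  r_T2=1 ✗
  10) CAS  T1:  M=3  r_T1=2 ✗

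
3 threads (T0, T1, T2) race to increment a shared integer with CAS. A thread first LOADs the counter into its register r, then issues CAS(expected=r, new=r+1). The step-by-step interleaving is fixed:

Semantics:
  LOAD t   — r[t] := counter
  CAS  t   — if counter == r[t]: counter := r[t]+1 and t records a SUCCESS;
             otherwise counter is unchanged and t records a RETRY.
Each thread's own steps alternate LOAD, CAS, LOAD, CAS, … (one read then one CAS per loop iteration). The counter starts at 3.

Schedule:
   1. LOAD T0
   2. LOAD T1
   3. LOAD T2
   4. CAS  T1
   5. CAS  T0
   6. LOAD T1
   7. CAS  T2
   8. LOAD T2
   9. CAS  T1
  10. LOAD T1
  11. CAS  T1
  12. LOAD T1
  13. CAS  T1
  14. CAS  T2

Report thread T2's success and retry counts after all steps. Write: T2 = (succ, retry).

#1 T0 reads 3
#2 T1 reads 3
#3 T2 reads 3
#4 T1 CAS(3→4) writes; counter now 4
#5 T0 CAS(3→4) fails; counter now 4
#6 T1 reads 4
#7 T2 CAS(3→4) fails; counter now 4
#8 T2 reads 4
#9 T1 CAS(4→5) writes; counter now 5
#10 T1 reads 5
#11 T1 CAS(5→6) writes; counter now 6
#12 T1 reads 6
#13 T1 CAS(6→7) writes; counter now 7
#14 T2 CAS(4→5) fails; counter now 7

T2 = (0, 2)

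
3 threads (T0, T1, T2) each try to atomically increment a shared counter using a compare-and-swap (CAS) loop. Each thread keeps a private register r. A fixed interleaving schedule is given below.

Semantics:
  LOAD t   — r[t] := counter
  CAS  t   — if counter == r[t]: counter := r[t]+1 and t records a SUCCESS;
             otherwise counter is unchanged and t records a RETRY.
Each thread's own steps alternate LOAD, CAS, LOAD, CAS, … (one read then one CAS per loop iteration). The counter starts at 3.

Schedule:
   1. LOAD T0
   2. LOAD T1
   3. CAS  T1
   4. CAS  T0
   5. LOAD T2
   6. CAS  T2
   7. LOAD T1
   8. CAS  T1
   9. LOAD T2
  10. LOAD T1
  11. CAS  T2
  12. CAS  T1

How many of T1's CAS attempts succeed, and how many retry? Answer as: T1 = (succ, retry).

T1 = (2, 1)

#1 T0 reads 3
#2 T1 reads 3
#3 T1 CAS(3→4) writes; counter now 4
#4 T0 CAS(3→4) fails; counter now 4
#5 T2 reads 4
#6 T2 CAS(4→5) writes; counter now 5
#7 T1 reads 5
#8 T1 CAS(5→6) writes; counter now 6
#9 T2 reads 6
#10 T1 reads 6
#11 T2 CAS(6→7) writes; counter now 7
#12 T1 CAS(6→7) fails; counter now 7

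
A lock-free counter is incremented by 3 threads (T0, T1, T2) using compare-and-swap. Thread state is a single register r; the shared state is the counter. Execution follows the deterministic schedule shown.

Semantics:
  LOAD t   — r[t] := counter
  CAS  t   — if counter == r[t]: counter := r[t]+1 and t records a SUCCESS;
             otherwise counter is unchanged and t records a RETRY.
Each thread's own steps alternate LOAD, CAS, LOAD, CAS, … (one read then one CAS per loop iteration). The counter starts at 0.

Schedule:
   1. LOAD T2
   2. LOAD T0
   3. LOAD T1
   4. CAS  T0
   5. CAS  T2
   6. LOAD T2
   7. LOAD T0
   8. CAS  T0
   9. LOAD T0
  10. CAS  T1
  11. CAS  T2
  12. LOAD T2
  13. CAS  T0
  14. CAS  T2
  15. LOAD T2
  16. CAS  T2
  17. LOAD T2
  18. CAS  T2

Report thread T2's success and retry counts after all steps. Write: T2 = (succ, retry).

T2 = (2, 3)

step 1: T2 LOAD ⇒ load; ctr=0 reg=0
step 2: T0 LOAD ⇒ load; ctr=0 reg=0
step 3: T1 LOAD ⇒ load; ctr=0 reg=0
step 4: T0 CAS ⇒ ok; ctr=1 reg=0
step 5: T2 CAS ⇒ retry; ctr=1 reg=0
step 6: T2 LOAD ⇒ load; ctr=1 reg=1
step 7: T0 LOAD ⇒ load; ctr=1 reg=1
step 8: T0 CAS ⇒ ok; ctr=2 reg=1
step 9: T0 LOAD ⇒ load; ctr=2 reg=2
step 10: T1 CAS ⇒ retry; ctr=2 reg=0
step 11: T2 CAS ⇒ retry; ctr=2 reg=1
step 12: T2 LOAD ⇒ load; ctr=2 reg=2
step 13: T0 CAS ⇒ ok; ctr=3 reg=2
step 14: T2 CAS ⇒ retry; ctr=3 reg=2
step 15: T2 LOAD ⇒ load; ctr=3 reg=3
step 16: T2 CAS ⇒ ok; ctr=4 reg=3
step 17: T2 LOAD ⇒ load; ctr=4 reg=4
step 18: T2 CAS ⇒ ok; ctr=5 reg=4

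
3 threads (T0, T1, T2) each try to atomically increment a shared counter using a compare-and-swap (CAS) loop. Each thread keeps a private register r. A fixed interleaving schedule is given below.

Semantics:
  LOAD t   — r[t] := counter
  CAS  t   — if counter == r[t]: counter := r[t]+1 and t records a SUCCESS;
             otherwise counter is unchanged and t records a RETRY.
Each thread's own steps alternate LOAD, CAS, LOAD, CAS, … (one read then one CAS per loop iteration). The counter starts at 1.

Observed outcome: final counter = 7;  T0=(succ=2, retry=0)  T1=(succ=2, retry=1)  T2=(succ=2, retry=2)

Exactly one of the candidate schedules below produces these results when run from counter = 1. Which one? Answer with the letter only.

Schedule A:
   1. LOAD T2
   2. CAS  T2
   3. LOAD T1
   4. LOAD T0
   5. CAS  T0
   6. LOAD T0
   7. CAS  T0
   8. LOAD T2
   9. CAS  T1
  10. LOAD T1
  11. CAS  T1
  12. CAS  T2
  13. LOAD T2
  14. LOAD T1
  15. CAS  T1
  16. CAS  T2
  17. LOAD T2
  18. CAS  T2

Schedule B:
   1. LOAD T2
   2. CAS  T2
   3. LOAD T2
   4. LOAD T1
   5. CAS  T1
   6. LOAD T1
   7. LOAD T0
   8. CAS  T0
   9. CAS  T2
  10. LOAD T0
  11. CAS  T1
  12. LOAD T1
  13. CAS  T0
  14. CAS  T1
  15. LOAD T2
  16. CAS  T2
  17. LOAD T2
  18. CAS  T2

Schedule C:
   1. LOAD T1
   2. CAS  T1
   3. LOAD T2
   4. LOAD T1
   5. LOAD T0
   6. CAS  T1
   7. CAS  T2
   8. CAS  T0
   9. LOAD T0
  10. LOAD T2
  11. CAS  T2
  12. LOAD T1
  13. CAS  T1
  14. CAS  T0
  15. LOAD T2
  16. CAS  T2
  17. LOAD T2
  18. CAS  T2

Tracing schedule A:
1. LOAD T2 → mem=1 r[T2]=1 [LOAD]
2. CAS T2 → mem=2 r[T2]=1 [OK]
3. LOAD T1 → mem=2 r[T1]=2 [LOAD]
4. LOAD T0 → mem=2 r[T0]=2 [LOAD]
5. CAS T0 → mem=3 r[T0]=2 [OK]
6. LOAD T0 → mem=3 r[T0]=3 [LOAD]
7. CAS T0 → mem=4 r[T0]=3 [OK]
8. LOAD T2 → mem=4 r[T2]=4 [LOAD]
9. CAS T1 → mem=4 r[T1]=2 [RETRY]
10. LOAD T1 → mem=4 r[T1]=4 [LOAD]
11. CAS T1 → mem=5 r[T1]=4 [OK]
12. CAS T2 → mem=5 r[T2]=4 [RETRY]
13. LOAD T2 → mem=5 r[T2]=5 [LOAD]
14. LOAD T1 → mem=5 r[T1]=5 [LOAD]
15. CAS T1 → mem=6 r[T1]=5 [OK]
16. CAS T2 → mem=6 r[T2]=5 [RETRY]
17. LOAD T2 → mem=6 r[T2]=6 [LOAD]
18. CAS T2 → mem=7 r[T2]=6 [OK]

A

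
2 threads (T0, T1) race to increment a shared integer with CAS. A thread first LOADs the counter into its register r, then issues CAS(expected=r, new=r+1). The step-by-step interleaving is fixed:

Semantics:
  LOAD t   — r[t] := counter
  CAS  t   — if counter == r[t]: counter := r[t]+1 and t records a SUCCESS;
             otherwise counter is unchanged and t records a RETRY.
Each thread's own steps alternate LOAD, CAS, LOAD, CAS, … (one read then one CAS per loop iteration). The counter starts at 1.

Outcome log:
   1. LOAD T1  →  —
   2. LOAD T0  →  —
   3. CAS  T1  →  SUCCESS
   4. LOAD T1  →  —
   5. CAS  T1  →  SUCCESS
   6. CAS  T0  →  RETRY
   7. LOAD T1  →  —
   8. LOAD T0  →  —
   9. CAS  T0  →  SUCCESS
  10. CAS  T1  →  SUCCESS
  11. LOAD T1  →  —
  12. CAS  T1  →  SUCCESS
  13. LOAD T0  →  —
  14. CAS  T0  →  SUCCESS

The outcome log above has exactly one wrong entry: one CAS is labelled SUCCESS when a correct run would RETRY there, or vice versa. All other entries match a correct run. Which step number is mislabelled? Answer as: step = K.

Reference trace:
step 1: T1 LOAD ⇒ load; ctr=1 reg=1
step 2: T0 LOAD ⇒ load; ctr=1 reg=1
step 3: T1 CAS ⇒ ok; ctr=2 reg=1
step 4: T1 LOAD ⇒ load; ctr=2 reg=2
step 5: T1 CAS ⇒ ok; ctr=3 reg=2
step 6: T0 CAS ⇒ retry; ctr=3 reg=1
step 7: T1 LOAD ⇒ load; ctr=3 reg=3
step 8: T0 LOAD ⇒ load; ctr=3 reg=3
step 9: T0 CAS ⇒ ok; ctr=4 reg=3
step 10: T1 CAS ⇒ retry; ctr=4 reg=3
step 11: T1 LOAD ⇒ load; ctr=4 reg=4
step 12: T1 CAS ⇒ ok; ctr=5 reg=4
step 13: T0 LOAD ⇒ load; ctr=5 reg=5
step 14: T0 CAS ⇒ ok; ctr=6 reg=5
Mismatch at 10.

step = 10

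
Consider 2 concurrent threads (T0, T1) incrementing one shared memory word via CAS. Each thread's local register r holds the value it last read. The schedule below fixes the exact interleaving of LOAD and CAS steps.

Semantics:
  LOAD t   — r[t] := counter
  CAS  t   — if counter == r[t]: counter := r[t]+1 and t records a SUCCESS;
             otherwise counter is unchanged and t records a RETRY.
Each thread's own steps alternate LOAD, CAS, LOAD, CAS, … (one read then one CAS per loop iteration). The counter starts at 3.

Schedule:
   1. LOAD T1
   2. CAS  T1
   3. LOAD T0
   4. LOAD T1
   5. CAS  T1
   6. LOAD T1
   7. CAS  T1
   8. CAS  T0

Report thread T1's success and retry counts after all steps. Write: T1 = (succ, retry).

T1 = (3, 0)

T1 LOAD — after: cnt=3, r=3 — load
T1 CAS — after: cnt=4, r=3 — ok
T0 LOAD — after: cnt=4, r=4 — load
T1 LOAD — after: cnt=4, r=4 — load
T1 CAS — after: cnt=5, r=4 — ok
T1 LOAD — after: cnt=5, r=5 — load
T1 CAS — after: cnt=6, r=5 — ok
T0 CAS — after: cnt=6, r=4 — retry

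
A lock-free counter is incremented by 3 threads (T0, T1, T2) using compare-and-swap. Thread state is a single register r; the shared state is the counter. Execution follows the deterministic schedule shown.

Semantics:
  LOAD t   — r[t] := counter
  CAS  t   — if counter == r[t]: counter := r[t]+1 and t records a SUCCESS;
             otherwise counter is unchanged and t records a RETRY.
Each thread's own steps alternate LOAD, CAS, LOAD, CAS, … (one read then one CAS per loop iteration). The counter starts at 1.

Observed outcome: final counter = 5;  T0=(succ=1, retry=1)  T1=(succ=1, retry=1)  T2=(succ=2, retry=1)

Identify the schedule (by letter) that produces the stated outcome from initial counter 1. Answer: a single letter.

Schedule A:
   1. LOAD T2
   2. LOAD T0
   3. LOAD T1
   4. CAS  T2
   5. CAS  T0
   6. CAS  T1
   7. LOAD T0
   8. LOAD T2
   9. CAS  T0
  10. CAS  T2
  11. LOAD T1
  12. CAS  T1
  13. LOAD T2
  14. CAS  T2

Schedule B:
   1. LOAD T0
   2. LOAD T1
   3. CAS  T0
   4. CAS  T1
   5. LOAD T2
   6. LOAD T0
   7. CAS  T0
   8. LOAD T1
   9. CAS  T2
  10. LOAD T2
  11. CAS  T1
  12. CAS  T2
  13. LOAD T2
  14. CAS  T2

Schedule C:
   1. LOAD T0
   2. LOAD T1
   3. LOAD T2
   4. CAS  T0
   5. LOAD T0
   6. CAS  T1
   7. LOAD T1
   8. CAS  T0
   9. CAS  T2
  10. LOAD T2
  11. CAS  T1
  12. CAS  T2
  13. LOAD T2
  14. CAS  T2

Simulating candidate A:
[1] T2.load  rd  (counter 1, T2.r 1)
[2] T0.load  rd  (counter 1, T0.r 1)
[3] T1.load  rd  (counter 1, T1.r 1)
[4] T2.cas  hit  (counter 2, T2.r 1)
[5] T0.cas  miss  (counter 2, T0.r 1)
[6] T1.cas  miss  (counter 2, T1.r 1)
[7] T0.load  rd  (counter 2, T0.r 2)
[8] T2.load  rd  (counter 2, T2.r 2)
[9] T0.cas  hit  (counter 3, T0.r 2)
[10] T2.cas  miss  (counter 3, T2.r 2)
[11] T1.load  rd  (counter 3, T1.r 3)
[12] T1.cas  hit  (counter 4, T1.r 3)
[13] T2.load  rd  (counter 4, T2.r 4)
[14] T2.cas  hit  (counter 5, T2.r 4)

A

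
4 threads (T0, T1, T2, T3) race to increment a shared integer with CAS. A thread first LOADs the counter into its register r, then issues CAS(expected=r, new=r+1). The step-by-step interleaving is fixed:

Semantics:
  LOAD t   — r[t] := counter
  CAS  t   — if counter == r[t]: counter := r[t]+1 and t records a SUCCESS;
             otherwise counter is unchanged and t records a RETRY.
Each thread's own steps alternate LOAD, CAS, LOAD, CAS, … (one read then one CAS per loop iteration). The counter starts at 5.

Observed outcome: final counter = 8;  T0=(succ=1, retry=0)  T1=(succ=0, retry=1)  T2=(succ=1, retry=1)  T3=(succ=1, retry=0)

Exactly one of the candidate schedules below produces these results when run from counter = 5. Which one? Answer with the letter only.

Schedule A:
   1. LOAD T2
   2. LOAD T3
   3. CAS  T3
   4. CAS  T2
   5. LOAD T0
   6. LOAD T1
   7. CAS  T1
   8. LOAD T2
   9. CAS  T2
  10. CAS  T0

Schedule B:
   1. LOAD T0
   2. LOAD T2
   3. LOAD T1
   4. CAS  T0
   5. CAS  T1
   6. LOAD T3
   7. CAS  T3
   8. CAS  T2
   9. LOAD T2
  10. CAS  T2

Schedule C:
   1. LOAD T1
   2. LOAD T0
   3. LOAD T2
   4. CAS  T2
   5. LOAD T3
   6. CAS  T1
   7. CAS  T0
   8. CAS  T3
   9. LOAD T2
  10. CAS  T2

B

Run B:
T0 LOAD — after: cnt=5, r=5 — load
T2 LOAD — after: cnt=5, r=5 — load
T1 LOAD — after: cnt=5, r=5 — load
T0 CAS — after: cnt=6, r=5 — ok
T1 CAS — after: cnt=6, r=5 — retry
T3 LOAD — after: cnt=6, r=6 — load
T3 CAS — after: cnt=7, r=6 — ok
T2 CAS — after: cnt=7, r=5 — retry
T2 LOAD — after: cnt=7, r=7 — load
T2 CAS — after: cnt=8, r=7 — ok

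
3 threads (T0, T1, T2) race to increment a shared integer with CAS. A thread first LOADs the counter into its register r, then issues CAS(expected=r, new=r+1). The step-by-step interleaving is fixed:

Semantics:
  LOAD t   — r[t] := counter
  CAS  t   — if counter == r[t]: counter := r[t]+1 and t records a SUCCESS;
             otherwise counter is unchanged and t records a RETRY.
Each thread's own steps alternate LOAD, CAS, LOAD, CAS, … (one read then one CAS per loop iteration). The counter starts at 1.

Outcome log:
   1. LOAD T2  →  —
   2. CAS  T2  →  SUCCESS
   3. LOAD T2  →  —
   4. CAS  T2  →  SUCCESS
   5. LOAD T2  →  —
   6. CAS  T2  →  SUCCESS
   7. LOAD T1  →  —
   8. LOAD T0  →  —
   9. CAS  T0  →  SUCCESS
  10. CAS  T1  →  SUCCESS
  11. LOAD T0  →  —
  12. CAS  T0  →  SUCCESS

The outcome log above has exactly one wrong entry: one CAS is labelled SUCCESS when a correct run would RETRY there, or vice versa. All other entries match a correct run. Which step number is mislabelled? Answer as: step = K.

step = 10

Re-executing:
1. LOAD T2 → mem=1 r[T2]=1 [LOAD]
2. CAS T2 → mem=2 r[T2]=1 [OK]
3. LOAD T2 → mem=2 r[T2]=2 [LOAD]
4. CAS T2 → mem=3 r[T2]=2 [OK]
5. LOAD T2 → mem=3 r[T2]=3 [LOAD]
6. CAS T2 → mem=4 r[T2]=3 [OK]
7. LOAD T1 → mem=4 r[T1]=4 [LOAD]
8. LOAD T0 → mem=4 r[T0]=4 [LOAD]
9. CAS T0 → mem=5 r[T0]=4 [OK]
10. CAS T1 → mem=5 r[T1]=4 [RETRY]
11. LOAD T0 → mem=5 r[T0]=5 [LOAD]
12. CAS T0 → mem=6 r[T0]=5 [OK]
Log disagrees first at step 10.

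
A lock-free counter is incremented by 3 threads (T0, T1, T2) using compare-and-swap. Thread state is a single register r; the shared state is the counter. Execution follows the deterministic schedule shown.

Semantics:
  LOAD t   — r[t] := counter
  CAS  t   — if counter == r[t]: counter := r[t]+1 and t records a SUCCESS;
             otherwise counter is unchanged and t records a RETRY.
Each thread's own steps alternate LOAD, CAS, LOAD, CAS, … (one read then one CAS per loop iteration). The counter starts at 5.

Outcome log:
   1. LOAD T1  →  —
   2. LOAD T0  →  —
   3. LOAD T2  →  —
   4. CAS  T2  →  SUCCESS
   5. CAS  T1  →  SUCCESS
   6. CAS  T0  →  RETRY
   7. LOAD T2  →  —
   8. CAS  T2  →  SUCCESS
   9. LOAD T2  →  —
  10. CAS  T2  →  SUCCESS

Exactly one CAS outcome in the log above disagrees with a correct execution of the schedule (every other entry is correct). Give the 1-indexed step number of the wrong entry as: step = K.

Reference trace:
   1) LOAD T1:  M=5  r_T1=5
   2) LOAD T0:  M=5  r_T0=5
   3) LOAD T2:  M=5  r_T2=5
   4) CAS  T2:  M=6  r_T2=5 ✓
   5) CAS  T1:  M=6  r_T1=5 ✗
   6) CAS  T0:  M=6  r_T0=5 ✗
   7) LOAD T2:  M=6  r_T2=6
   8) CAS  T2:  M=7  r_T2=6 ✓
   9) LOAD T2:  M=7  r_T2=7
  10) CAS  T2:  M=8  r_T2=7 ✓
Mismatch at 5.

step = 5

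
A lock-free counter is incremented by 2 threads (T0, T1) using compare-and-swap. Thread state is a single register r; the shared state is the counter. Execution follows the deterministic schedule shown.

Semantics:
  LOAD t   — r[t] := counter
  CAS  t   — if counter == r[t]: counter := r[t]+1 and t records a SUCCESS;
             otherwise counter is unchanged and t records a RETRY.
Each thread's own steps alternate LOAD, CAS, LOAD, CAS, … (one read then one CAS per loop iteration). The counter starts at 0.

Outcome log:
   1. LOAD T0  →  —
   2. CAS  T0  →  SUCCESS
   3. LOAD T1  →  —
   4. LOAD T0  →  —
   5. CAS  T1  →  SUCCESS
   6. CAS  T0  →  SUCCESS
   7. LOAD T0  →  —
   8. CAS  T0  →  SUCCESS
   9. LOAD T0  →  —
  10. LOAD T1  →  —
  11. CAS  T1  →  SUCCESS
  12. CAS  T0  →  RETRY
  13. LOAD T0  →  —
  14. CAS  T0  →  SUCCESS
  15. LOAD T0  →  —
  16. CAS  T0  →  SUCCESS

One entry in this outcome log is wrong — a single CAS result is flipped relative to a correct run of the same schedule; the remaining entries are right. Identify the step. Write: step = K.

step = 6

Reference trace:
[1] T0.load  rd  (counter 0, T0.r 0)
[2] T0.cas  hit  (counter 1, T0.r 0)
[3] T1.load  rd  (counter 1, T1.r 1)
[4] T0.load  rd  (counter 1, T0.r 1)
[5] T1.cas  hit  (counter 2, T1.r 1)
[6] T0.cas  miss  (counter 2, T0.r 1)
[7] T0.load  rd  (counter 2, T0.r 2)
[8] T0.cas  hit  (counter 3, T0.r 2)
[9] T0.load  rd  (counter 3, T0.r 3)
[10] T1.load  rd  (counter 3, T1.r 3)
[11] T1.cas  hit  (counter 4, T1.r 3)
[12] T0.cas  miss  (counter 4, T0.r 3)
[13] T0.load  rd  (counter 4, T0.r 4)
[14] T0.cas  hit  (counter 5, T0.r 4)
[15] T0.load  rd  (counter 5, T0.r 5)
[16] T0.cas  hit  (counter 6, T0.r 5)
Flip is step 6.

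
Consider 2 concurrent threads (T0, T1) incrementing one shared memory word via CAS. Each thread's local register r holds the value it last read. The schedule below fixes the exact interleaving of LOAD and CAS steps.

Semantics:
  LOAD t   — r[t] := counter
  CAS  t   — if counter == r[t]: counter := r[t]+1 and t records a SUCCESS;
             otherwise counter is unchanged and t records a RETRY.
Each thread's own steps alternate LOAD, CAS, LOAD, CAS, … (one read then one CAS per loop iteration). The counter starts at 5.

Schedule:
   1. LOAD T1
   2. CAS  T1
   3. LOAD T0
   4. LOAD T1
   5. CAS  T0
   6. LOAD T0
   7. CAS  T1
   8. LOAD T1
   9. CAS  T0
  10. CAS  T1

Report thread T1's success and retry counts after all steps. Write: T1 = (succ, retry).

T1 = (1, 2)

#1 T1 reads 5
#2 T1 CAS(5→6) writes; counter now 6
#3 T0 reads 6
#4 T1 reads 6
#5 T0 CAS(6→7) writes; counter now 7
#6 T0 reads 7
#7 T1 CAS(6→7) fails; counter now 7
#8 T1 reads 7
#9 T0 CAS(7→8) writes; counter now 8
#10 T1 CAS(7→8) fails; counter now 8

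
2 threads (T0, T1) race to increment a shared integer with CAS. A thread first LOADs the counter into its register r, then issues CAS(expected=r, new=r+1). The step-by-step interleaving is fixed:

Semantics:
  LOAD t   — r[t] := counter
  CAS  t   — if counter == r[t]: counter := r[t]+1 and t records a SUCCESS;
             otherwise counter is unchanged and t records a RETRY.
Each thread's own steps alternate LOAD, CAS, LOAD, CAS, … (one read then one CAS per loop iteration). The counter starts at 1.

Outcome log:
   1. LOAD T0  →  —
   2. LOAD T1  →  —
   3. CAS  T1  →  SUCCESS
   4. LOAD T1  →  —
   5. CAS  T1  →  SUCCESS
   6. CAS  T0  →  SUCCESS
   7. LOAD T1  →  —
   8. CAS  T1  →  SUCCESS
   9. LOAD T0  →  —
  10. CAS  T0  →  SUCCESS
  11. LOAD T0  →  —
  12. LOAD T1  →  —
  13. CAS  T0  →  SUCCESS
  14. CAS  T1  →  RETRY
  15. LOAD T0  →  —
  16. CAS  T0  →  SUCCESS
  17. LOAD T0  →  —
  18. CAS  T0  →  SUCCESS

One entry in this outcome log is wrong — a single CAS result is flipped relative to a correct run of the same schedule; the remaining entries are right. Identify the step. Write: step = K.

Correct run:
T0 LOAD — after: cnt=1, r=1 — load
T1 LOAD — after: cnt=1, r=1 — load
T1 CAS — after: cnt=2, r=1 — ok
T1 LOAD — after: cnt=2, r=2 — load
T1 CAS — after: cnt=3, r=2 — ok
T0 CAS — after: cnt=3, r=1 — retry
T1 LOAD — after: cnt=3, r=3 — load
T1 CAS — after: cnt=4, r=3 — ok
T0 LOAD — after: cnt=4, r=4 — load
T0 CAS — after: cnt=5, r=4 — ok
T0 LOAD — after: cnt=5, r=5 — load
T1 LOAD — after: cnt=5, r=5 — load
T0 CAS — after: cnt=6, r=5 — ok
T1 CAS — after: cnt=6, r=5 — retry
T0 LOAD — after: cnt=6, r=6 — load
T0 CAS — after: cnt=7, r=6 — ok
T0 LOAD — after: cnt=7, r=7 — load
T0 CAS — after: cnt=8, r=7 — ok
Mismatch at 6.

step = 6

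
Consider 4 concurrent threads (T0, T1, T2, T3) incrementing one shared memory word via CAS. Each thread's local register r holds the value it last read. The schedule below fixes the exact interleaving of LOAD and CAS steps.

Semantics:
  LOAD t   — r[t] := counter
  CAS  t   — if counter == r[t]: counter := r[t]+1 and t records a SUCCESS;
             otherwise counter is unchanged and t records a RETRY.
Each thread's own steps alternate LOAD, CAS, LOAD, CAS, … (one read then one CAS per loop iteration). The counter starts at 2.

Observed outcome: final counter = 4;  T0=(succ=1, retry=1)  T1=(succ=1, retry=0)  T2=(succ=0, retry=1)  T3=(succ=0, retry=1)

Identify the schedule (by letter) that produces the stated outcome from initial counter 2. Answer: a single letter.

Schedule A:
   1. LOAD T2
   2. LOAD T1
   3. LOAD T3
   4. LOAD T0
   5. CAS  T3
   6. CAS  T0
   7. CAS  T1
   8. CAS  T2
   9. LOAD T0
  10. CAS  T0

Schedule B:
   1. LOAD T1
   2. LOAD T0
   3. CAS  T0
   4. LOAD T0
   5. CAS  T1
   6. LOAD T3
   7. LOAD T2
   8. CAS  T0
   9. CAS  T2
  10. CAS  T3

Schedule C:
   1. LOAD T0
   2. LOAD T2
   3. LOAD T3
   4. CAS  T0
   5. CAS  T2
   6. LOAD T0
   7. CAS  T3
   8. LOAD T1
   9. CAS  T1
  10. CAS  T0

C

Simulating candidate C:
[1] T0.load  rd  (counter 2, T0.r 2)
[2] T2.load  rd  (counter 2, T2.r 2)
[3] T3.load  rd  (counter 2, T3.r 2)
[4] T0.cas  hit  (counter 3, T0.r 2)
[5] T2.cas  miss  (counter 3, T2.r 2)
[6] T0.load  rd  (counter 3, T0.r 3)
[7] T3.cas  miss  (counter 3, T3.r 2)
[8] T1.load  rd  (counter 3, T1.r 3)
[9] T1.cas  hit  (counter 4, T1.r 3)
[10] T0.cas  miss  (counter 4, T0.r 3)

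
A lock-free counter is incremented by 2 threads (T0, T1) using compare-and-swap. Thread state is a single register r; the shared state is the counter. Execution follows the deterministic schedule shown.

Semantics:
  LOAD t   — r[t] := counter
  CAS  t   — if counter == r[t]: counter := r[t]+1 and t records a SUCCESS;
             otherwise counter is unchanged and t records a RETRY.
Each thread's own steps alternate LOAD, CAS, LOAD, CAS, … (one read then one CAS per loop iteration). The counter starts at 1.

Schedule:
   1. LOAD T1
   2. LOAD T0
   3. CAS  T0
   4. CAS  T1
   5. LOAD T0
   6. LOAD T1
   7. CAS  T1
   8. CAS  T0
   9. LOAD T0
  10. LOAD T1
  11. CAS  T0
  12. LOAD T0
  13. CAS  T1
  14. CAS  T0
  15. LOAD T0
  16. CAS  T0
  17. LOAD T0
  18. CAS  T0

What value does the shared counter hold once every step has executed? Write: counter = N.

counter = 7

[1] T1.load  rd  (counter 1, T1.r 1)
[2] T0.load  rd  (counter 1, T0.r 1)
[3] T0.cas  hit  (counter 2, T0.r 1)
[4] T1.cas  miss  (counter 2, T1.r 1)
[5] T0.load  rd  (counter 2, T0.r 2)
[6] T1.load  rd  (counter 2, T1.r 2)
[7] T1.cas  hit  (counter 3, T1.r 2)
[8] T0.cas  miss  (counter 3, T0.r 2)
[9] T0.load  rd  (counter 3, T0.r 3)
[10] T1.load  rd  (counter 3, T1.r 3)
[11] T0.cas  hit  (counter 4, T0.r 3)
[12] T0.load  rd  (counter 4, T0.r 4)
[13] T1.cas  miss  (counter 4, T1.r 3)
[14] T0.cas  hit  (counter 5, T0.r 4)
[15] T0.load  rd  (counter 5, T0.r 5)
[16] T0.cas  hit  (counter 6, T0.r 5)
[17] T0.load  rd  (counter 6, T0.r 6)
[18] T0.cas  hit  (counter 7, T0.r 6)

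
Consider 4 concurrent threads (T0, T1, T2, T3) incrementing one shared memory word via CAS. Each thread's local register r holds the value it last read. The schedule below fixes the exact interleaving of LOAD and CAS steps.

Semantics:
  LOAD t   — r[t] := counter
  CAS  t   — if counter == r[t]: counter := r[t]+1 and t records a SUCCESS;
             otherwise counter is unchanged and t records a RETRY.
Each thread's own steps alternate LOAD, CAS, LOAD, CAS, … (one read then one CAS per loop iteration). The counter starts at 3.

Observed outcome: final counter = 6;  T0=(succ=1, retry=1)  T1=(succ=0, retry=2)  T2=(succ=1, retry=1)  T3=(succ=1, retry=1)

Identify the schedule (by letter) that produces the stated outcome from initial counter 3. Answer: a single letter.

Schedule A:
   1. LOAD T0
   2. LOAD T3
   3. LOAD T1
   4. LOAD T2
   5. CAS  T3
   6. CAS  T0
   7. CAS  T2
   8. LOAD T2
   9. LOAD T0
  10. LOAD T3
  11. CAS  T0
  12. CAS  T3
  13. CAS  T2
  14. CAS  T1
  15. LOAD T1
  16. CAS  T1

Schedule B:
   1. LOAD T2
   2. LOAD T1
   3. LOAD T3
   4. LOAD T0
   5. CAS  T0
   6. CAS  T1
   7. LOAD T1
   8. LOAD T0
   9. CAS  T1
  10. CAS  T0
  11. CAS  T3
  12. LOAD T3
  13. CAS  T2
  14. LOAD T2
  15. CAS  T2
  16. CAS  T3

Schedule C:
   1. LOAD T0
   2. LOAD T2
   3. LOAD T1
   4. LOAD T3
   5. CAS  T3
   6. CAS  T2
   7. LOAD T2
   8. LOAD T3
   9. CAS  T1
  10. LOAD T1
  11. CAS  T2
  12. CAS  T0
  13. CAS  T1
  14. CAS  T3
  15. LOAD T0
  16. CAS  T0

C

Simulating candidate C:
step 1: T0 LOAD ⇒ load; ctr=3 reg=3
step 2: T2 LOAD ⇒ load; ctr=3 reg=3
step 3: T1 LOAD ⇒ load; ctr=3 reg=3
step 4: T3 LOAD ⇒ load; ctr=3 reg=3
step 5: T3 CAS ⇒ ok; ctr=4 reg=3
step 6: T2 CAS ⇒ retry; ctr=4 reg=3
step 7: T2 LOAD ⇒ load; ctr=4 reg=4
step 8: T3 LOAD ⇒ load; ctr=4 reg=4
step 9: T1 CAS ⇒ retry; ctr=4 reg=3
step 10: T1 LOAD ⇒ load; ctr=4 reg=4
step 11: T2 CAS ⇒ ok; ctr=5 reg=4
step 12: T0 CAS ⇒ retry; ctr=5 reg=3
step 13: T1 CAS ⇒ retry; ctr=5 reg=4
step 14: T3 CAS ⇒ retry; ctr=5 reg=4
step 15: T0 LOAD ⇒ load; ctr=5 reg=5
step 16: T0 CAS ⇒ ok; ctr=6 reg=5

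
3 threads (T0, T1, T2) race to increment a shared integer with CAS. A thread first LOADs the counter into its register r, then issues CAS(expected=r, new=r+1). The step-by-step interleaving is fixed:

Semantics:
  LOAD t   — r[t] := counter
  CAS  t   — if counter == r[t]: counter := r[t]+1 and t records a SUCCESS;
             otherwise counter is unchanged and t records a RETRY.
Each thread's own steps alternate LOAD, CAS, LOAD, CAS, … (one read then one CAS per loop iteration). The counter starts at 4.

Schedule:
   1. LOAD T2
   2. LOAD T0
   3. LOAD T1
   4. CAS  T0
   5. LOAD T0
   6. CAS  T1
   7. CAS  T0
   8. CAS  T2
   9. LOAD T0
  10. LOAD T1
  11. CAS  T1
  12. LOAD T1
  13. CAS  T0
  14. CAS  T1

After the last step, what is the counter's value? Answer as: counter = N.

1. LOAD T2 → mem=4 r[T2]=4 [LOAD]
2. LOAD T0 → mem=4 r[T0]=4 [LOAD]
3. LOAD T1 → mem=4 r[T1]=4 [LOAD]
4. CAS T0 → mem=5 r[T0]=4 [OK]
5. LOAD T0 → mem=5 r[T0]=5 [LOAD]
6. CAS T1 → mem=5 r[T1]=4 [RETRY]
7. CAS T0 → mem=6 r[T0]=5 [OK]
8. CAS T2 → mem=6 r[T2]=4 [RETRY]
9. LOAD T0 → mem=6 r[T0]=6 [LOAD]
10. LOAD T1 → mem=6 r[T1]=6 [LOAD]
11. CAS T1 → mem=7 r[T1]=6 [OK]
12. LOAD T1 → mem=7 r[T1]=7 [LOAD]
13. CAS T0 → mem=7 r[T0]=6 [RETRY]
14. CAS T1 → mem=8 r[T1]=7 [OK]

counter = 8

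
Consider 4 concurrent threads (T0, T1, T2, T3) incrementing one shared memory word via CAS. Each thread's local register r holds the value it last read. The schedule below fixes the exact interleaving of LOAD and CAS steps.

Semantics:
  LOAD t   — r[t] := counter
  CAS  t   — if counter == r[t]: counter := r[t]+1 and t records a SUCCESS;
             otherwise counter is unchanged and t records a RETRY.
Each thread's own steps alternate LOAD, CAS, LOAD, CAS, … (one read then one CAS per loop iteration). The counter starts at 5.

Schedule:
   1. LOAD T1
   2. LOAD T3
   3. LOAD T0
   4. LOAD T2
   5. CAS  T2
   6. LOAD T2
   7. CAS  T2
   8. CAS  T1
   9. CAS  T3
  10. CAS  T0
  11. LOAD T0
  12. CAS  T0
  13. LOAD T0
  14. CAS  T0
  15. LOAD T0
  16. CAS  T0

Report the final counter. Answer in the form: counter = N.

counter = 10

T1 LOAD — after: cnt=5, r=5 — load
T3 LOAD — after: cnt=5, r=5 — load
T0 LOAD — after: cnt=5, r=5 — load
T2 LOAD — after: cnt=5, r=5 — load
T2 CAS — after: cnt=6, r=5 — ok
T2 LOAD — after: cnt=6, r=6 — load
T2 CAS — after: cnt=7, r=6 — ok
T1 CAS — after: cnt=7, r=5 — retry
T3 CAS — after: cnt=7, r=5 — retry
T0 CAS — after: cnt=7, r=5 — retry
T0 LOAD — after: cnt=7, r=7 — load
T0 CAS — after: cnt=8, r=7 — ok
T0 LOAD — after: cnt=8, r=8 — load
T0 CAS — after: cnt=9, r=8 — ok
T0 LOAD — after: cnt=9, r=9 — load
T0 CAS — after: cnt=10, r=9 — ok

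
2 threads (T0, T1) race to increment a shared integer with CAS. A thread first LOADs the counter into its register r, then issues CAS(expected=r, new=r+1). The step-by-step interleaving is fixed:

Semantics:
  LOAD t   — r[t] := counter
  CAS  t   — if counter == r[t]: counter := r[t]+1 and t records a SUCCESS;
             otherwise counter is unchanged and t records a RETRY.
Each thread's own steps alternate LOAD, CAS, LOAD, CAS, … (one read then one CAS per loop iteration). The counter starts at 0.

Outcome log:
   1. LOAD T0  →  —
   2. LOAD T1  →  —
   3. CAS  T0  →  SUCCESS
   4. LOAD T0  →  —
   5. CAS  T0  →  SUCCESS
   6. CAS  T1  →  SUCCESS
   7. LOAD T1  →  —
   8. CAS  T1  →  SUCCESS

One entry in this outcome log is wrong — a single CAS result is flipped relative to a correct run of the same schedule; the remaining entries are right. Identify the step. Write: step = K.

step = 6

Reference trace:
   1) LOAD T0:  M=0  r_T0=0
   2) LOAD T1:  M=0  r_T1=0
   3) CAS  T0:  M=1  r_T0=0 ✓
   4) LOAD T0:  M=1  r_T0=1
   5) CAS  T0:  M=2  r_T0=1 ✓
   6) CAS  T1:  M=2  r_T1=0 ✗
   7) LOAD T1:  M=2  r_T1=2
   8) CAS  T1:  M=3  r_T1=2 ✓
Mismatch at 6.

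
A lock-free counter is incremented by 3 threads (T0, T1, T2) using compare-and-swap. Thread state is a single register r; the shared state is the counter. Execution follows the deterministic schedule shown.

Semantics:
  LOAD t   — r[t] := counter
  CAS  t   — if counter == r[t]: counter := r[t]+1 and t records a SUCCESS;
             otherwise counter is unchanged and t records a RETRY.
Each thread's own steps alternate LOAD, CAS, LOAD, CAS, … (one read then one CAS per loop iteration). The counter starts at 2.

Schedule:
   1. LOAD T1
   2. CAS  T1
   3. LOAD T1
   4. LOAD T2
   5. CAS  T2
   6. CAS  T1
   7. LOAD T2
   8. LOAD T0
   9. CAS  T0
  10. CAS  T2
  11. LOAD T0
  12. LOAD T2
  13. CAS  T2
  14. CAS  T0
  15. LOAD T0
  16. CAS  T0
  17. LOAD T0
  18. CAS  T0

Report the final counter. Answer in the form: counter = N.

[1] T1.load  rd  (counter 2, T1.r 2)
[2] T1.cas  hit  (counter 3, T1.r 2)
[3] T1.load  rd  (counter 3, T1.r 3)
[4] T2.load  rd  (counter 3, T2.r 3)
[5] T2.cas  hit  (counter 4, T2.r 3)
[6] T1.cas  miss  (counter 4, T1.r 3)
[7] T2.load  rd  (counter 4, T2.r 4)
[8] T0.load  rd  (counter 4, T0.r 4)
[9] T0.cas  hit  (counter 5, T0.r 4)
[10] T2.cas  miss  (counter 5, T2.r 4)
[11] T0.load  rd  (counter 5, T0.r 5)
[12] T2.load  rd  (counter 5, T2.r 5)
[13] T2.cas  hit  (counter 6, T2.r 5)
[14] T0.cas  miss  (counter 6, T0.r 5)
[15] T0.load  rd  (counter 6, T0.r 6)
[16] T0.cas  hit  (counter 7, T0.r 6)
[17] T0.load  rd  (counter 7, T0.r 7)
[18] T0.cas  hit  (counter 8, T0.r 7)

counter = 8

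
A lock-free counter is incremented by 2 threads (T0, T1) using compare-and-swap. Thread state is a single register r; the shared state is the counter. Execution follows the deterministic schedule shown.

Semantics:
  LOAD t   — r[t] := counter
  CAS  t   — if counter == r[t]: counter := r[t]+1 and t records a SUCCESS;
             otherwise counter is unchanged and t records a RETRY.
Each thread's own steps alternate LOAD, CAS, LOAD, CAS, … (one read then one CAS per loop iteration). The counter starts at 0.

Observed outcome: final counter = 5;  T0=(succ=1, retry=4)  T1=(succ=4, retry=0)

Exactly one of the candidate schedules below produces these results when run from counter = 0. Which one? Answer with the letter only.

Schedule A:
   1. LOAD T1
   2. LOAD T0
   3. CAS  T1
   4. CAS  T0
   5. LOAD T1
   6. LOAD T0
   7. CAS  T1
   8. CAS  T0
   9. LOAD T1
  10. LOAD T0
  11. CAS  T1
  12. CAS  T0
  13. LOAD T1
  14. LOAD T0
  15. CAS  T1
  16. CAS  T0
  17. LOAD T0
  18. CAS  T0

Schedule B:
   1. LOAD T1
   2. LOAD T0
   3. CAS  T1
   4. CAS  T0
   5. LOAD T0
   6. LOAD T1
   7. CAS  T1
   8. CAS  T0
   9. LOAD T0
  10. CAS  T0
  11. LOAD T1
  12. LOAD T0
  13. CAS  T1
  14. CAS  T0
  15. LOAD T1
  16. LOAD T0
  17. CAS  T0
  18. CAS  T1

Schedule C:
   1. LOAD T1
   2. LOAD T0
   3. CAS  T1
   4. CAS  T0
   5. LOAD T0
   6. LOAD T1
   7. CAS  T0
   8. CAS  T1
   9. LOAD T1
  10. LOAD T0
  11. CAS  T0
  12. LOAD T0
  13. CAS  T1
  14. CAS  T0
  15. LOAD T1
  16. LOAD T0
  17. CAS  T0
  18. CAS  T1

Simulating candidate A:
step 1: T1 LOAD ⇒ load; ctr=0 reg=0
step 2: T0 LOAD ⇒ load; ctr=0 reg=0
step 3: T1 CAS ⇒ ok; ctr=1 reg=0
step 4: T0 CAS ⇒ retry; ctr=1 reg=0
step 5: T1 LOAD ⇒ load; ctr=1 reg=1
step 6: T0 LOAD ⇒ load; ctr=1 reg=1
step 7: T1 CAS ⇒ ok; ctr=2 reg=1
step 8: T0 CAS ⇒ retry; ctr=2 reg=1
step 9: T1 LOAD ⇒ load; ctr=2 reg=2
step 10: T0 LOAD ⇒ load; ctr=2 reg=2
step 11: T1 CAS ⇒ ok; ctr=3 reg=2
step 12: T0 CAS ⇒ retry; ctr=3 reg=2
step 13: T1 LOAD ⇒ load; ctr=3 reg=3
step 14: T0 LOAD ⇒ load; ctr=3 reg=3
step 15: T1 CAS ⇒ ok; ctr=4 reg=3
step 16: T0 CAS ⇒ retry; ctr=4 reg=3
step 17: T0 LOAD ⇒ load; ctr=4 reg=4
step 18: T0 CAS ⇒ ok; ctr=5 reg=4

A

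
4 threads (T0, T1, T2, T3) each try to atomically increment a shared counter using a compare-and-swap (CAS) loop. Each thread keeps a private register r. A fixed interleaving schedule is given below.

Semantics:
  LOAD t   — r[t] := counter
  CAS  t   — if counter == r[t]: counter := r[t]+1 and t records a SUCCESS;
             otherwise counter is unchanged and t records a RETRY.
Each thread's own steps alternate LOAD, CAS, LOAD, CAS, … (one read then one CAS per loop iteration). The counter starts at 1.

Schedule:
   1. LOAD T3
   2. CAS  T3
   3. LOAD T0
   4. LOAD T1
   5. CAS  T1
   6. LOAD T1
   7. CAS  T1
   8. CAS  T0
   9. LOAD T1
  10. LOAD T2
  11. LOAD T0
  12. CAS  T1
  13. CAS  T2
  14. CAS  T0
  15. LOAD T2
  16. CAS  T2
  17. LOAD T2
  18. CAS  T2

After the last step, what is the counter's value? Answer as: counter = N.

counter = 7

1. LOAD T3 → mem=1 r[T3]=1 [LOAD]
2. CAS T3 → mem=2 r[T3]=1 [OK]
3. LOAD T0 → mem=2 r[T0]=2 [LOAD]
4. LOAD T1 → mem=2 r[T1]=2 [LOAD]
5. CAS T1 → mem=3 r[T1]=2 [OK]
6. LOAD T1 → mem=3 r[T1]=3 [LOAD]
7. CAS T1 → mem=4 r[T1]=3 [OK]
8. CAS T0 → mem=4 r[T0]=2 [RETRY]
9. LOAD T1 → mem=4 r[T1]=4 [LOAD]
10. LOAD T2 → mem=4 r[T2]=4 [LOAD]
11. LOAD T0 → mem=4 r[T0]=4 [LOAD]
12. CAS T1 → mem=5 r[T1]=4 [OK]
13. CAS T2 → mem=5 r[T2]=4 [RETRY]
14. CAS T0 → mem=5 r[T0]=4 [RETRY]
15. LOAD T2 → mem=5 r[T2]=5 [LOAD]
16. CAS T2 → mem=6 r[T2]=5 [OK]
17. LOAD T2 → mem=6 r[T2]=6 [LOAD]
18. CAS T2 → mem=7 r[T2]=6 [OK]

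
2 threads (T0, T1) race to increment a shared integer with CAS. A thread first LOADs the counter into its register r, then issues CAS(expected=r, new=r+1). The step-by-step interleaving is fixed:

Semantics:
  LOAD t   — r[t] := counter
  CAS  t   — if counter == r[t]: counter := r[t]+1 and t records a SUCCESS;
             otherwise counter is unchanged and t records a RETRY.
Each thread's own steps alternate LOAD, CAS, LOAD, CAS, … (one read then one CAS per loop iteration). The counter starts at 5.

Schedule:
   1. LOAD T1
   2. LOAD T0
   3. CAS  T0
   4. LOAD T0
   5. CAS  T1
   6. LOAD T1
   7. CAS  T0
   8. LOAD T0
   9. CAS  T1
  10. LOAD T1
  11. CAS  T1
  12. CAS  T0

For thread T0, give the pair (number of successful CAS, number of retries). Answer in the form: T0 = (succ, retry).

1. LOAD T1 → mem=5 r[T1]=5 [LOAD]
2. LOAD T0 → mem=5 r[T0]=5 [LOAD]
3. CAS T0 → mem=6 r[T0]=5 [OK]
4. LOAD T0 → mem=6 r[T0]=6 [LOAD]
5. CAS T1 → mem=6 r[T1]=5 [RETRY]
6. LOAD T1 → mem=6 r[T1]=6 [LOAD]
7. CAS T0 → mem=7 r[T0]=6 [OK]
8. LOAD T0 → mem=7 r[T0]=7 [LOAD]
9. CAS T1 → mem=7 r[T1]=6 [RETRY]
10. LOAD T1 → mem=7 r[T1]=7 [LOAD]
11. CAS T1 → mem=8 r[T1]=7 [OK]
12. CAS T0 → mem=8 r[T0]=7 [RETRY]

T0 = (2, 1)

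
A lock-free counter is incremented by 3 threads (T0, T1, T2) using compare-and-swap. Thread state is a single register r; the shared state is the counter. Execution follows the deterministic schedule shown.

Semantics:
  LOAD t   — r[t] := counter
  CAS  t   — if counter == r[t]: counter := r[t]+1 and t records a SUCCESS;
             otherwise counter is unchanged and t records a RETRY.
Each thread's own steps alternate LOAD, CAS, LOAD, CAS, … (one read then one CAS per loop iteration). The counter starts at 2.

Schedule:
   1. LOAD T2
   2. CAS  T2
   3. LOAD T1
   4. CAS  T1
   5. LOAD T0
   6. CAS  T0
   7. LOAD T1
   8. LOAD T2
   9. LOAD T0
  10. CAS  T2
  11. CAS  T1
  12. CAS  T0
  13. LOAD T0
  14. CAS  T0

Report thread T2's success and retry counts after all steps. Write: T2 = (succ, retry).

[1] T2.load  rd  (counter 2, T2.r 2)
[2] T2.cas  hit  (counter 3, T2.r 2)
[3] T1.load  rd  (counter 3, T1.r 3)
[4] T1.cas  hit  (counter 4, T1.r 3)
[5] T0.load  rd  (counter 4, T0.r 4)
[6] T0.cas  hit  (counter 5, T0.r 4)
[7] T1.load  rd  (counter 5, T1.r 5)
[8] T2.load  rd  (counter 5, T2.r 5)
[9] T0.load  rd  (counter 5, T0.r 5)
[10] T2.cas  hit  (counter 6, T2.r 5)
[11] T1.cas  miss  (counter 6, T1.r 5)
[12] T0.cas  miss  (counter 6, T0.r 5)
[13] T0.load  rd  (counter 6, T0.r 6)
[14] T0.cas  hit  (counter 7, T0.r 6)

T2 = (2, 0)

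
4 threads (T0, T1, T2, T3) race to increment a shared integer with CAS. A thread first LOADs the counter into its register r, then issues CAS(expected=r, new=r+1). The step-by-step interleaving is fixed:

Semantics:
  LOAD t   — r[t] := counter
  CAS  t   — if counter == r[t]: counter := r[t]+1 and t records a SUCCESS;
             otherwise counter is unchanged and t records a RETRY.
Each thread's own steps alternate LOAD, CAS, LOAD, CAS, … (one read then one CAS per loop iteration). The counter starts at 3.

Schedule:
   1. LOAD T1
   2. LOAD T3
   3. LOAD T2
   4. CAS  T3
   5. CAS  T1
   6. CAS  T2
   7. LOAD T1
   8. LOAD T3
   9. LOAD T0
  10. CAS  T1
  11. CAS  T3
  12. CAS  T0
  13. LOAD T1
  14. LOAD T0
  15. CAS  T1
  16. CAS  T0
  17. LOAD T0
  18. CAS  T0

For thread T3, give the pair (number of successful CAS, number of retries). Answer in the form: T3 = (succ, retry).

   1) LOAD T1:  M=3  r_T1=3
   2) LOAD T3:  M=3  r_T3=3
   3) LOAD T2:  M=3  r_T2=3
   4) CAS  T3:  M=4  r_T3=3 ✓
   5) CAS  T1:  M=4  r_T1=3 ✗
   6) CAS  T2:  M=4  r_T2=3 ✗
   7) LOAD T1:  M=4  r_T1=4
   8) LOAD T3:  M=4  r_T3=4
   9) LOAD T0:  M=4  r_T0=4
  10) CAS  T1:  M=5  r_T1=4 ✓
  11) CAS  T3:  M=5  r_T3=4 ✗
  12) CAS  T0:  M=5  r_T0=4 ✗
  13) LOAD T1:  M=5  r_T1=5
  14) LOAD T0:  M=5  r_T0=5
  15) CAS  T1:  M=6  r_T1=5 ✓
  16) CAS  T0:  M=6  r_T0=5 ✗
  17) LOAD T0:  M=6  r_T0=6
  18) CAS  T0:  M=7  r_T0=6 ✓

T3 = (1, 1)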